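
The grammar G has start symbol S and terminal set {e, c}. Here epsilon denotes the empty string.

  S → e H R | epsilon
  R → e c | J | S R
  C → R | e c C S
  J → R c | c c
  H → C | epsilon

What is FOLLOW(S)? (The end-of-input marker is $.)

{$, c, e}

FIRST(S) = {epsilon, e}
FIRST(R) = {c, e}  (via J, S R)
FIRST(C) = {c, e}  (via R)
FIRST(J) = {c, e}  (via R c)
FIRST(H) = {epsilon, c, e}  (via C)
FOLLOW(S) includes $ since S is the start symbol.
FOLLOW(H): in S→e H R, H is followed by R with FIRST {c, e}. Thus FOLLOW(H) = {c, e}.
FOLLOW(C): in C→e c C S, C is followed by S with FIRST {epsilon, e}; in C→e c C S, the suffix after C is nullable (adds nothing new); in H→C, the suffix after C is empty, so FOLLOW(C) ⊇ FOLLOW(H) = {c, e}. Thus FOLLOW(C) = {c, e}.
FOLLOW(S): in R→S R, S is followed by R with FIRST {c, e}; in C→e c C S, the suffix after S is empty, so FOLLOW(S) ⊇ FOLLOW(C) = {c, e}. Thus FOLLOW(S) = {$, c, e}.
FOLLOW(R): in S→e H R, the suffix after R is empty, so FOLLOW(R) ⊇ FOLLOW(S) = {$, c, e}; in R→S R, the suffix after R is empty (adds nothing new); in C→R, the suffix after R is empty, so FOLLOW(R) ⊇ FOLLOW(C) = {c, e}; in J→R c, R is followed by c with FIRST {c}. Thus FOLLOW(R) = {$, c, e}.
FOLLOW(J): in R→J, the suffix after J is empty, so FOLLOW(J) ⊇ FOLLOW(R) = {$, c, e}. Thus FOLLOW(J) = {$, c, e}.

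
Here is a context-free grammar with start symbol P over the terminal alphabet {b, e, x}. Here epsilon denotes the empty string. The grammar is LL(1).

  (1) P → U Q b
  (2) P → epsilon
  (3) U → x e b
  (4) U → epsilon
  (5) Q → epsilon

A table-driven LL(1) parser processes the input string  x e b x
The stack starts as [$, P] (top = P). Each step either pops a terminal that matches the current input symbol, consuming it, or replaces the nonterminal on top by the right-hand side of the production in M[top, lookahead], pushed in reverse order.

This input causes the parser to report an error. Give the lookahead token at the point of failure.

x

step 1: stack=$ P  input=x e b x $  — expand P → U Q b
step 2: stack=$ b Q U  input=x e b x $  — expand U → x e b
step 3: stack=$ b Q b e x  input=x e b x $  — match x
step 4: stack=$ b Q b e  input=e b x $  — match e
step 5: stack=$ b Q b  input=b x $  — match b
step 6: stack=$ b Q  input=x $  — error: M[Q, x] is empty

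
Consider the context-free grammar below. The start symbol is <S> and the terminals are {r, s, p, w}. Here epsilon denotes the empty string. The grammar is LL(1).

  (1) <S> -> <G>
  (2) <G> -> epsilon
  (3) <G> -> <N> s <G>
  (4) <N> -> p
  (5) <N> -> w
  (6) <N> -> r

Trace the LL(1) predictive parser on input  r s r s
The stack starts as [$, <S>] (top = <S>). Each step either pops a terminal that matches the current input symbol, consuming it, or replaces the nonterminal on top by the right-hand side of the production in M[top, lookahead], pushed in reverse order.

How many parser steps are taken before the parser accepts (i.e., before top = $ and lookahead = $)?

10

step 1: stack=$ <S>  input=r s r s $  — expand <S> -> <G>
step 2: stack=$ <G>  input=r s r s $  — expand <G> -> <N> s <G>
step 3: stack=$ <G> s <N>  input=r s r s $  — expand <N> -> r
step 4: stack=$ <G> s r  input=r s r s $  — match r
step 5: stack=$ <G> s  input=s r s $  — match s
step 6: stack=$ <G>  input=r s $  — expand <G> -> <N> s <G>
step 7: stack=$ <G> s <N>  input=r s $  — expand <N> -> r
step 8: stack=$ <G> s r  input=r s $  — match r
step 9: stack=$ <G> s  input=s $  — match s
step 10: stack=$ <G>  input=$  — expand <G> -> epsilon
Accept reached after 10 steps.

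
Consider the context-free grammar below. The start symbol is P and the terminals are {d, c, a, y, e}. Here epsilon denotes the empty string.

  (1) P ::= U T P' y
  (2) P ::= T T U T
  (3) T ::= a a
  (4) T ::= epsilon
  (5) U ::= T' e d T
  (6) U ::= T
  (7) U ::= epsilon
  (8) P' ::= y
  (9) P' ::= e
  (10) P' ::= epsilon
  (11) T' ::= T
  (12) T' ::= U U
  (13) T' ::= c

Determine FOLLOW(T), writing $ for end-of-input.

FIRST(T): from T::=a a we get {a}; from T::=epsilon we get {epsilon}. So FIRST(T) = {epsilon, a}.
FIRST(P'): from P'::=y we get {y}; from P'::=e we get {e}; from P'::=epsilon we get {epsilon}. So FIRST(P') = {epsilon, e, y}.
FIRST(P): from P::=U T P' y we get {a, c, e, y}; from P::=T T U T we get {epsilon, a, c, e}. So FIRST(P) = {epsilon, a, c, e, y}.
FIRST(U): from U::=T' e d T we get {a, c, e}; from U::=T we get {epsilon, a}; from U::=epsilon we get {epsilon}. So FIRST(U) = {epsilon, a, c, e}.
FIRST(T'): from T'::=T we get {epsilon, a}; from T'::=U U we get {epsilon, a, c, e}; from T'::=c we get {c}. So FIRST(T') = {epsilon, a, c, e}.
FOLLOW(P) includes $ since P is the start symbol.
FOLLOW(P): P appears on no right-hand side. Thus FOLLOW(P) = {$}.
FOLLOW(P'): in P::=U T P' y, P' is followed by y with FIRST {y}. Thus FOLLOW(P') = {y}.
FOLLOW(T'): in U::=T' e d T, T' is followed by e d T with FIRST {e}. Thus FOLLOW(T') = {e}.
FOLLOW(U): in P::=U T P' y, U is followed by T P' y with FIRST {a, e, y}; in P::=T T U T, U is followed by T with FIRST {epsilon, a}; in P::=T T U T, the suffix after U is nullable, so FOLLOW(U) ⊇ FOLLOW(P) = {$}; in T'::=U U (occurrence 1), U is followed by U with FIRST {epsilon, a, c, e}; in T'::=U U (occurrence 1), the suffix after U is nullable, so FOLLOW(U) ⊇ FOLLOW(T') = {e}; in T'::=U U (occurrence 2), the suffix after U is empty, so FOLLOW(U) ⊇ FOLLOW(T') = {e}. Thus FOLLOW(U) = {$, a, c, e, y}.
FOLLOW(T): in P::=U T P' y, T is followed by P' y with FIRST {e, y}; in P::=T T U T (occurrence 1), T is followed by T U T with FIRST {epsilon, a, c, e}; in P::=T T U T (occurrence 1), the suffix after T is nullable, so FOLLOW(T) ⊇ FOLLOW(P) = {$}; in P::=T T U T (occurrence 2), T is followed by U T with FIRST {epsilon, a, c, e}; in P::=T T U T (occurrence 2), the suffix after T is nullable, so FOLLOW(T) ⊇ FOLLOW(P) = {$}; in P::=T T U T (occurrence 3), the suffix after T is empty, so FOLLOW(T) ⊇ FOLLOW(P) = {$}; in U::=T' e d T, the suffix after T is empty, so FOLLOW(T) ⊇ FOLLOW(U) = {$, a, c, e, y}; in U::=T, the suffix after T is empty, so FOLLOW(T) ⊇ FOLLOW(U) = {$, a, c, e, y}; in T'::=T, the suffix after T is empty, so FOLLOW(T) ⊇ FOLLOW(T') = {e}. Thus FOLLOW(T) = {$, a, c, e, y}.

{$, a, c, e, y}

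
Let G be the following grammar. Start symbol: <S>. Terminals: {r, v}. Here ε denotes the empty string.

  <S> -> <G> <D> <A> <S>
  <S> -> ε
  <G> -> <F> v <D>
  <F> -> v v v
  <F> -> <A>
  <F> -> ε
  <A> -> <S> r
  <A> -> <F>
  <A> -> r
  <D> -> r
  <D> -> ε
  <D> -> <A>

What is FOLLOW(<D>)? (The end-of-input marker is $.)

FIRST(<S>) = {ε, r, v}  (via <G> <D> <A> <S>)
FIRST(<G>) = {r, v}  (via <F> v <D>)
FIRST(<F>) = {ε, r, v}  (via <A>)
FIRST(<A>) = {ε, r, v}  (via <S> r, <F>)
FIRST(<D>) = {ε, r, v}  (via <A>)
FOLLOW(<S>) includes $ since <S> is the start symbol.
FOLLOW(<S>): in <S>-><G> <D> <A> <S>, the suffix after <S> is empty (adds nothing new); in <A>-><S> r, <S> is followed by r with FIRST {r}. Thus FOLLOW(<S>) = {$, r}.
FOLLOW(<G>): in <S>-><G> <D> <A> <S>, <G> is followed by <D> <A> <S> with FIRST {ε, r, v}; in <S>-><G> <D> <A> <S>, the suffix after <G> is nullable, so FOLLOW(<G>) ⊇ FOLLOW(<S>) = {$, r}. Thus FOLLOW(<G>) = {$, r, v}.
FOLLOW(<D>): in <S>-><G> <D> <A> <S>, <D> is followed by <A> <S> with FIRST {ε, r, v}; in <S>-><G> <D> <A> <S>, the suffix after <D> is nullable, so FOLLOW(<D>) ⊇ FOLLOW(<S>) = {$, r}; in <G>-><F> v <D>, the suffix after <D> is empty, so FOLLOW(<D>) ⊇ FOLLOW(<G>) = {$, r, v}. Thus FOLLOW(<D>) = {$, r, v}.
FOLLOW(<F>): in <G>-><F> v <D>, <F> is followed by v <D> with FIRST {v}; in <A>-><F>, the suffix after <F> is empty, so FOLLOW(<F>) ⊇ FOLLOW(<A>) = {$, r, v}. Thus FOLLOW(<F>) = {$, r, v}.
FOLLOW(<A>): in <S>-><G> <D> <A> <S>, <A> is followed by <S> with FIRST {ε, r, v}; in <S>-><G> <D> <A> <S>, the suffix after <A> is nullable, so FOLLOW(<A>) ⊇ FOLLOW(<S>) = {$, r}; in <F>-><A>, the suffix after <A> is empty, so FOLLOW(<A>) ⊇ FOLLOW(<F>) = {$, r, v}; in <D>-><A>, the suffix after <A> is empty, so FOLLOW(<A>) ⊇ FOLLOW(<D>) = {$, r, v}. Thus FOLLOW(<A>) = {$, r, v}.

{$, r, v}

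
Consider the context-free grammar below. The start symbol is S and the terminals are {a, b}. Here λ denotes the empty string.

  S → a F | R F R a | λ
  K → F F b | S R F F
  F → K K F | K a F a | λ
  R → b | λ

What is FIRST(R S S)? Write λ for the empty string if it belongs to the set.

FIRST(R) = {λ, b}
FIRST(S) = {λ, a, b}  (via R F R a)
FIRST(K) = {λ, a, b}  (via F F b, S R F F)
FIRST(F) = {λ, a, b}  (via K K F, K a F a)
FIRST(R S S): take FIRST of each symbol in turn, carrying on past any symbol whose FIRST contains λ; result {λ, a, b}.

{λ, a, b}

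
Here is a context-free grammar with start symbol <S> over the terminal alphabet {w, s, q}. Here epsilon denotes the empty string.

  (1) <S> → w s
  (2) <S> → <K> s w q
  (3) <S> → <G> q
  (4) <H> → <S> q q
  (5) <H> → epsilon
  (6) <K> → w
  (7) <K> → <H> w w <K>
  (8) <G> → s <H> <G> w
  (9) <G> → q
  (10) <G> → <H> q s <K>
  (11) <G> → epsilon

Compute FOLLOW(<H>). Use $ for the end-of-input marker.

{q, s, w}

FIRST(<S>) = {q, s, w}  (via <K> s w q, <G> q)
FIRST(<H>) = {epsilon, q, s, w}  (via <S> q q)
FIRST(<K>) = {q, s, w}  (via <H> w w <K>)
FIRST(<G>) = {epsilon, q, s, w}  (via <H> q s <K>)
FOLLOW(<S>) includes $ since <S> is the start symbol.
FOLLOW(<S>): in <H>→<S> q q, <S> is followed by q q with FIRST {q}. Thus FOLLOW(<S>) = {$, q}.
FOLLOW(<H>): in <K>→<H> w w <K>, <H> is followed by w w <K> with FIRST {w}; in <G>→s <H> <G> w, <H> is followed by <G> w with FIRST {q, s, w}; in <G>→<H> q s <K>, <H> is followed by q s <K> with FIRST {q}. Thus FOLLOW(<H>) = {q, s, w}.
FOLLOW(<G>): in <S>→<G> q, <G> is followed by q with FIRST {q}; in <G>→s <H> <G> w, <G> is followed by w with FIRST {w}. Thus FOLLOW(<G>) = {q, w}.
FOLLOW(<K>): in <S>→<K> s w q, <K> is followed by s w q with FIRST {s}; in <K>→<H> w w <K>, the suffix after <K> is empty (adds nothing new); in <G>→<H> q s <K>, the suffix after <K> is empty, so FOLLOW(<K>) ⊇ FOLLOW(<G>) = {q, w}. Thus FOLLOW(<K>) = {q, s, w}.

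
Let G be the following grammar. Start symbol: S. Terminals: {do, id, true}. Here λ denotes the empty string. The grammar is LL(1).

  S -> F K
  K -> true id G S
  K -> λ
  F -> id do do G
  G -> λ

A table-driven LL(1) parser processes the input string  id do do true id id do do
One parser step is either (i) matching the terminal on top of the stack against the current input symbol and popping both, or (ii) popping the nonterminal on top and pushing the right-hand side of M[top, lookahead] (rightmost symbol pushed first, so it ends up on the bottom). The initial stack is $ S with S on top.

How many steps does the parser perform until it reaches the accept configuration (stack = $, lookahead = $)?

17

step 1: stack=$ S  input=id do do true id id do do $  — expand S -> F K
step 2: stack=$ K F  input=id do do true id id do do $  — expand F -> id do do G
step 3: stack=$ K G do do id  input=id do do true id id do do $  — match id
step 4: stack=$ K G do do  input=do do true id id do do $  — match do
step 5: stack=$ K G do  input=do true id id do do $  — match do
step 6: stack=$ K G  input=true id id do do $  — expand G -> λ
step 7: stack=$ K  input=true id id do do $  — expand K -> true id G S
step 8: stack=$ S G id true  input=true id id do do $  — match true
step 9: stack=$ S G id  input=id id do do $  — match id
step 10: stack=$ S G  input=id do do $  — expand G -> λ
step 11: stack=$ S  input=id do do $  — expand S -> F K
step 12: stack=$ K F  input=id do do $  — expand F -> id do do G
step 13: stack=$ K G do do id  input=id do do $  — match id
step 14: stack=$ K G do do  input=do do $  — match do
step 15: stack=$ K G do  input=do $  — match do
step 16: stack=$ K G  input=$  — expand G -> λ
step 17: stack=$ K  input=$  — expand K -> λ
Accept reached after 17 steps.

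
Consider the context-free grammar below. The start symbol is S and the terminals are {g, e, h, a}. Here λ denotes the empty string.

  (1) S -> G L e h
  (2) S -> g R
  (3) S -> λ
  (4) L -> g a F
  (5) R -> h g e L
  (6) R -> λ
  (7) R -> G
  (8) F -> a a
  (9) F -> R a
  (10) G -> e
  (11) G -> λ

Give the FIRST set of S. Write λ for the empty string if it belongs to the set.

{λ, e, g}

FIRST(L): from L->g a F we get {g}. So FIRST(L) = {g}.
FIRST(G): from G->e we get {e}; from G->λ we get {λ}. So FIRST(G) = {λ, e}.
FIRST(S): from S->G L e h we get {e, g}; from S->g R we get {g}; from S->λ we get {λ}. So FIRST(S) = {λ, e, g}.
FIRST(R): from R->h g e L we get {h}; from R->λ we get {λ}; from R->G we get {λ, e}. So FIRST(R) = {λ, e, h}.
FIRST(F): from F->a a we get {a}; from F->R a we get {a, e, h}. So FIRST(F) = {a, e, h}.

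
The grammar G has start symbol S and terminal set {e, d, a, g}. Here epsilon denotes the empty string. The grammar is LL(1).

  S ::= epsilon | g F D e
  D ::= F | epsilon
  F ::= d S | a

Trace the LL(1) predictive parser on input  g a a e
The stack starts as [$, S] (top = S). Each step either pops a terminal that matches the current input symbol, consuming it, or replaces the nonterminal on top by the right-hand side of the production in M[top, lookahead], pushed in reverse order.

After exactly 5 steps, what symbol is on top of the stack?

F

step 1: stack=$ S  input=g a a e $  — expand S ::= g F D e
step 2: stack=$ e D F g  input=g a a e $  — match g
step 3: stack=$ e D F  input=a a e $  — expand F ::= a
step 4: stack=$ e D a  input=a a e $  — match a
step 5: stack=$ e D  input=a e $  — expand D ::= F
Stack after step 5: $ e F (top = F).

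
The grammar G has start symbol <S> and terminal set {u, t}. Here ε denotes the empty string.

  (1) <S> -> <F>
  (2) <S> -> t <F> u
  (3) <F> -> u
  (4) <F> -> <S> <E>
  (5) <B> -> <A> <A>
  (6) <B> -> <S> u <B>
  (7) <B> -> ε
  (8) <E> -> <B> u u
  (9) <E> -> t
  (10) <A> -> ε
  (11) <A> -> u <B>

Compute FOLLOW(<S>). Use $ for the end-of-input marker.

FIRST(<A>) = {ε, u}
FIRST(<S>) = {t, u}  (via <F>)
FIRST(<F>) = {t, u}  (via <S> <E>)
FIRST(<B>) = {ε, t, u}  (via <A> <A>, <S> u <B>)
FIRST(<E>) = {t, u}  (via <B> u u)
FOLLOW(<S>) includes $ since <S> is the start symbol.
FOLLOW(<S>): in <F>-><S> <E>, <S> is followed by <E> with FIRST {t, u}; in <B>-><S> u <B>, <S> is followed by u <B> with FIRST {u}. Thus FOLLOW(<S>) = {$, t, u}.
FOLLOW(<F>): in <S>-><F>, the suffix after <F> is empty, so FOLLOW(<F>) ⊇ FOLLOW(<S>) = {$, t, u}; in <S>->t <F> u, <F> is followed by u with FIRST {u}. Thus FOLLOW(<F>) = {$, t, u}.
FOLLOW(<E>): in <F>-><S> <E>, the suffix after <E> is empty, so FOLLOW(<E>) ⊇ FOLLOW(<F>) = {$, t, u}. Thus FOLLOW(<E>) = {$, t, u}.
FOLLOW(<B>): in <B>-><S> u <B>, the suffix after <B> is empty (adds nothing new); in <E>-><B> u u, <B> is followed by u u with FIRST {u}; in <A>->u <B>, the suffix after <B> is empty, so FOLLOW(<B>) ⊇ FOLLOW(<A>) = {u}. Thus FOLLOW(<B>) = {u}.
FOLLOW(<A>): in <B>-><A> <A> (occurrence 1), <A> is followed by <A> with FIRST {ε, u}; in <B>-><A> <A> (occurrence 1), the suffix after <A> is nullable, so FOLLOW(<A>) ⊇ FOLLOW(<B>) = {u}; in <B>-><A> <A> (occurrence 2), the suffix after <A> is empty, so FOLLOW(<A>) ⊇ FOLLOW(<B>) = {u}. Thus FOLLOW(<A>) = {u}.

{$, t, u}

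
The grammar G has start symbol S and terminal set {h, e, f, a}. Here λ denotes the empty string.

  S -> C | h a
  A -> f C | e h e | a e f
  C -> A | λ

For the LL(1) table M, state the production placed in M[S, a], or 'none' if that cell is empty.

S -> C

FIRST(A) = {a, e, f}
FIRST(C) = {λ, a, e, f}  (via A)
FIRST(S) = {λ, a, e, f, h}  (via C)
FOLLOW(S) includes $ since S is the start symbol.
FOLLOW(S): S appears on no right-hand side. Thus FOLLOW(S) = {$}.
For S -> C: FIRST(C) = {λ, a, e, f}, so it goes in M[S, t] for t ∈ {a, e, f}; since λ ∈ FIRST, also for every t ∈ FOLLOW(S) = {$}.
For S -> h a: FIRST(h a) = {h}, so it goes in M[S, t] for t ∈ {h}.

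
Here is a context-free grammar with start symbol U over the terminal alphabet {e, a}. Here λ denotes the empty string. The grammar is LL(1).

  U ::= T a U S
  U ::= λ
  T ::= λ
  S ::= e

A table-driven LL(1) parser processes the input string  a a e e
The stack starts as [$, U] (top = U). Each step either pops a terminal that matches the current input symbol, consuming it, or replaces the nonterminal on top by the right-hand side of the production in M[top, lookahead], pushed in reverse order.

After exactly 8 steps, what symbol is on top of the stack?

step 1: stack=$ U  input=a a e e $  — expand U ::= T a U S
step 2: stack=$ S U a T  input=a a e e $  — expand T ::= λ
step 3: stack=$ S U a  input=a a e e $  — match a
step 4: stack=$ S U  input=a e e $  — expand U ::= T a U S
step 5: stack=$ S S U a T  input=a e e $  — expand T ::= λ
step 6: stack=$ S S U a  input=a e e $  — match a
step 7: stack=$ S S U  input=e e $  — expand U ::= λ
step 8: stack=$ S S  input=e e $  — expand S ::= e
Stack after step 8: $ S e (top = e).

e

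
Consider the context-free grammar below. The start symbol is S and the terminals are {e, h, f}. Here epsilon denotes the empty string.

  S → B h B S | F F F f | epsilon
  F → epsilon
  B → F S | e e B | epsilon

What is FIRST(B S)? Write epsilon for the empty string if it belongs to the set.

FIRST(F): from F→epsilon we get {epsilon}. So FIRST(F) = {epsilon}.
FIRST(S): from S→B h B S we get {e, f, h}; from S→F F F f we get {f}; from S→epsilon we get {epsilon}. So FIRST(S) = {epsilon, e, f, h}.
FIRST(B): from B→F S we get {epsilon, e, f, h}; from B→e e B we get {e}; from B→epsilon we get {epsilon}. So FIRST(B) = {epsilon, e, f, h}.
FIRST(B S): take FIRST of each symbol in turn, carrying on past any symbol whose FIRST contains epsilon; result {epsilon, e, f, h}.

{epsilon, e, f, h}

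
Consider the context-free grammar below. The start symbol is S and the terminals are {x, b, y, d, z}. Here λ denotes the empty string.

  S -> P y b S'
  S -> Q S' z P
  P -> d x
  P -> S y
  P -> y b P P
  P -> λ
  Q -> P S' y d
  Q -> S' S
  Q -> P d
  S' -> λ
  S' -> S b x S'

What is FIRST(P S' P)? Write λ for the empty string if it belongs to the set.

{λ, d, y}

FIRST(S): from S->P y b S' we get {d, y}; from S->Q S' z P we get {d, y}. So FIRST(S) = {d, y}.
FIRST(P): from P->d x we get {d}; from P->S y we get {d, y}; from P->y b P P we get {y}; from P->λ we get {λ}. So FIRST(P) = {λ, d, y}.
FIRST(S'): from S'->λ we get {λ}; from S'->S b x S' we get {d, y}. So FIRST(S') = {λ, d, y}.
FIRST(Q): from Q->P S' y d we get {d, y}; from Q->S' S we get {d, y}; from Q->P d we get {d, y}. So FIRST(Q) = {d, y}.
FIRST(P S' P): take FIRST of each symbol in turn, carrying on past any symbol whose FIRST contains λ; result {λ, d, y}.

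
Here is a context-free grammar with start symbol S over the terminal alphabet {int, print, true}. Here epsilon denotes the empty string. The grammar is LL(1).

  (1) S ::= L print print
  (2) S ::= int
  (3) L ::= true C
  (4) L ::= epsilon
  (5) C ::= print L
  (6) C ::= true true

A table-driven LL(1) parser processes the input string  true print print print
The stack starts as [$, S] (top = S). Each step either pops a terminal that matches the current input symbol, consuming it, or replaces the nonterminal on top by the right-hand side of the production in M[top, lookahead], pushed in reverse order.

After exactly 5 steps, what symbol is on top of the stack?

     Stack                  Input                     Action
  1  $ S                    true print print print $  expand S ::= L print print
  2  $ print print L        true print print print $  expand L ::= true C
  3  $ print print C true   true print print print $  match true
  4  $ print print C        print print print $       expand C ::= print L
  5  $ print print L print  print print print $       match print
Stack after step 5: $ print print L (top = L).

L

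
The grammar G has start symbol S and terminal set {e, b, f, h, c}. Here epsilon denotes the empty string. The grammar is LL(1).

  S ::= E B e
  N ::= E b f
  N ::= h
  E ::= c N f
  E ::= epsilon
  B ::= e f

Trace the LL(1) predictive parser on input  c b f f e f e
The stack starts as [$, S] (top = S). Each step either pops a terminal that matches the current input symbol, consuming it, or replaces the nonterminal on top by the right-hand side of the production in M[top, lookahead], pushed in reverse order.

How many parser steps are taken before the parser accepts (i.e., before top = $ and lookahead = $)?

      Stack          Input            Action
   1  $ S            c b f f e f e $  expand S ::= E B e
   2  $ e B E        c b f f e f e $  expand E ::= c N f
   3  $ e B f N c    c b f f e f e $  match c
   4  $ e B f N      b f f e f e $    expand N ::= E b f
   5  $ e B f f b E  b f f e f e $    expand E ::= epsilon
   6  $ e B f f b    b f f e f e $    match b
   7  $ e B f f      f f e f e $      match f
   8  $ e B f        f e f e $        match f
   9  $ e B          e f e $          expand B ::= e f
  10  $ e f e        e f e $          match e
  11  $ e f          f e $            match f
  12  $ e            e $              match e
Accept reached after 12 steps.

12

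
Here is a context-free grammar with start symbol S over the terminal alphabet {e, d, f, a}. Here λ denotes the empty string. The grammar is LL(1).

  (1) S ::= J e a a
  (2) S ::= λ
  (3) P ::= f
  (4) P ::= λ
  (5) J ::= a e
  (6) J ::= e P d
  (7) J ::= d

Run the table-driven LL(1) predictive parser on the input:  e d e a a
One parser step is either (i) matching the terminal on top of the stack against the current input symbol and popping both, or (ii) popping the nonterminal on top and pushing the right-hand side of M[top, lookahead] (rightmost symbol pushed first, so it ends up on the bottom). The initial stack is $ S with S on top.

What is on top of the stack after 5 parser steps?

e

step 1: stack=$ S  input=e d e a a $  — expand S ::= J e a a
step 2: stack=$ a a e J  input=e d e a a $  — expand J ::= e P d
step 3: stack=$ a a e d P e  input=e d e a a $  — match e
step 4: stack=$ a a e d P  input=d e a a $  — expand P ::= λ
step 5: stack=$ a a e d  input=d e a a $  — match d
Stack after step 5: $ a a e (top = e).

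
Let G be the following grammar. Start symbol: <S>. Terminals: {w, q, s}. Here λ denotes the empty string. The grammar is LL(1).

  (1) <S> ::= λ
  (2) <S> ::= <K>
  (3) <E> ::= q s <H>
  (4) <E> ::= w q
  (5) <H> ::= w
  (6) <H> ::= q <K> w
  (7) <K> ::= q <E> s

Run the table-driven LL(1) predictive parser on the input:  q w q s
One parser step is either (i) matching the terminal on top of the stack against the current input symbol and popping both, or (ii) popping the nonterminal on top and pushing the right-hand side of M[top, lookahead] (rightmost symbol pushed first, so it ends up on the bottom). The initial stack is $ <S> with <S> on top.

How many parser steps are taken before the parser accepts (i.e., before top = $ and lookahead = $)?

7

step 1: stack=$ <S>  input=q w q s $  — expand <S> ::= <K>
step 2: stack=$ <K>  input=q w q s $  — expand <K> ::= q <E> s
step 3: stack=$ s <E> q  input=q w q s $  — match q
step 4: stack=$ s <E>  input=w q s $  — expand <E> ::= w q
step 5: stack=$ s q w  input=w q s $  — match w
step 6: stack=$ s q  input=q s $  — match q
step 7: stack=$ s  input=s $  — match s
Accept reached after 7 steps.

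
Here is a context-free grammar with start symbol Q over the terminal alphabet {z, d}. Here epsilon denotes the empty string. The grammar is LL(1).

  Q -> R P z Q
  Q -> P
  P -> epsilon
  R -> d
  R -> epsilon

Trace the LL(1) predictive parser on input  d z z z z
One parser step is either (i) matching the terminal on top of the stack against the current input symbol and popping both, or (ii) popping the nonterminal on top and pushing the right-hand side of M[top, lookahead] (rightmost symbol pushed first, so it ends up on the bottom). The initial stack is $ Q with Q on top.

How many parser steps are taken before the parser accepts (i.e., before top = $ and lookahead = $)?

19

      Stack      Input        Action
   1  $ Q        d z z z z $  expand Q -> R P z Q
   2  $ Q z P R  d z z z z $  expand R -> d
   3  $ Q z P d  d z z z z $  match d
   4  $ Q z P    z z z z $    expand P -> epsilon
   5  $ Q z      z z z z $    match z
   6  $ Q        z z z $      expand Q -> R P z Q
   7  $ Q z P R  z z z $      expand R -> epsilon
   8  $ Q z P    z z z $      expand P -> epsilon
   9  $ Q z      z z z $      match z
  10  $ Q        z z $        expand Q -> R P z Q
  11  $ Q z P R  z z $        expand R -> epsilon
  12  $ Q z P    z z $        expand P -> epsilon
  13  $ Q z      z z $        match z
  14  $ Q        z $          expand Q -> R P z Q
  15  $ Q z P R  z $          expand R -> epsilon
  16  $ Q z P    z $          expand P -> epsilon
  17  $ Q z      z $          match z
  18  $ Q        $            expand Q -> P
  19  $ P        $            expand P -> epsilon
Accept reached after 19 steps.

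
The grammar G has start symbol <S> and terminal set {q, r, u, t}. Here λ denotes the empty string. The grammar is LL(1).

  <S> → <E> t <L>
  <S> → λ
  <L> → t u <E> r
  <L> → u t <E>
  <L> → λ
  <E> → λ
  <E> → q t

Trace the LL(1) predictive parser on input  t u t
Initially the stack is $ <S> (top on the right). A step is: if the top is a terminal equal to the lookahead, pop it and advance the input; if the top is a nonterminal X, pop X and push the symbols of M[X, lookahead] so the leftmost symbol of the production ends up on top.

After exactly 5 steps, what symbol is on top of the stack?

step 1: stack=$ <S>  input=t u t $  — expand <S> → <E> t <L>
step 2: stack=$ <L> t <E>  input=t u t $  — expand <E> → λ
step 3: stack=$ <L> t  input=t u t $  — match t
step 4: stack=$ <L>  input=u t $  — expand <L> → u t <E>
step 5: stack=$ <E> t u  input=u t $  — match u
Stack after step 5: $ <E> t (top = t).

t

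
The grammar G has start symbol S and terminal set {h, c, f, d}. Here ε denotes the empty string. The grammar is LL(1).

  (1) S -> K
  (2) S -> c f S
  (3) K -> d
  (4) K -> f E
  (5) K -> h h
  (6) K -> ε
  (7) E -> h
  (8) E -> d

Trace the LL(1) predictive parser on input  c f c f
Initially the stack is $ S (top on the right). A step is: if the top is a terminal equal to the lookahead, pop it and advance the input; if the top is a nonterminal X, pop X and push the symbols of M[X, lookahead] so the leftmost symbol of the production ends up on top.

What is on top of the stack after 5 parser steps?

f

     Stack    Input      Action
  1  $ S      c f c f $  expand S -> c f S
  2  $ S f c  c f c f $  match c
  3  $ S f    f c f $    match f
  4  $ S      c f $      expand S -> c f S
  5  $ S f c  c f $      match c
Stack after step 5: $ S f (top = f).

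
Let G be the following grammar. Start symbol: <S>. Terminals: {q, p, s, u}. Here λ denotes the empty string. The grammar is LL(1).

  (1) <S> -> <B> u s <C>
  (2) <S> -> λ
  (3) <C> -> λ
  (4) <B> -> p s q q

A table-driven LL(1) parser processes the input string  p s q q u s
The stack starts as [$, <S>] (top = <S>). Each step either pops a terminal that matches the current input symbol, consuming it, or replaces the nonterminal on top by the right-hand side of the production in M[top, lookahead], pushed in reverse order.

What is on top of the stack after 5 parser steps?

step 1: stack=$ <S>  input=p s q q u s $  — expand <S> -> <B> u s <C>
step 2: stack=$ <C> s u <B>  input=p s q q u s $  — expand <B> -> p s q q
step 3: stack=$ <C> s u q q s p  input=p s q q u s $  — match p
step 4: stack=$ <C> s u q q s  input=s q q u s $  — match s
step 5: stack=$ <C> s u q q  input=q q u s $  — match q
Stack after step 5: $ <C> s u q (top = q).

q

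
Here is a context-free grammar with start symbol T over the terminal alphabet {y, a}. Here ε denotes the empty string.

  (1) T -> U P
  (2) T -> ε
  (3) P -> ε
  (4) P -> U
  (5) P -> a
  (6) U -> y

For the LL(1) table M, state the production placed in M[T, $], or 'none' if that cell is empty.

FIRST(U): from U->y we get {y}. So FIRST(U) = {y}.
FIRST(T): from T->U P we get {y}; from T->ε we get {ε}. So FIRST(T) = {ε, y}.
FIRST(P): from P->ε we get {ε}; from P->U we get {y}; from P->a we get {a}. So FIRST(P) = {ε, a, y}.
FOLLOW(T) includes $ since T is the start symbol.
FOLLOW(T): T appears on no right-hand side. Thus FOLLOW(T) = {$}.
For T -> U P: FIRST(U P) = {y}, so it goes in M[T, t] for t ∈ {y}.
For T -> ε: FIRST(ε) = {ε}, so it goes in M[T, t] for t ∈ {}; since ε ∈ FIRST, also for every t ∈ FOLLOW(T) = {$}.

T -> ε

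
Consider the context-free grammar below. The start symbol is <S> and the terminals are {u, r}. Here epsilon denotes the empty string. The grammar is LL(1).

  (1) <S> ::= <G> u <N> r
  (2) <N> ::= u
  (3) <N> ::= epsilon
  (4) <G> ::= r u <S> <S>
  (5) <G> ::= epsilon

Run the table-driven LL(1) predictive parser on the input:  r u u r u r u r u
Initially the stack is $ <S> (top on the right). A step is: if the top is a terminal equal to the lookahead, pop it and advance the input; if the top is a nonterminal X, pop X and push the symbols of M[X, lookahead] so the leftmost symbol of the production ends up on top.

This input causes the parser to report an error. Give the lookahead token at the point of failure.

u

step 1: stack=$ <S>  input=r u u r u r u r u $  — expand <S> ::= <G> u <N> r
step 2: stack=$ r <N> u <G>  input=r u u r u r u r u $  — expand <G> ::= r u <S> <S>
step 3: stack=$ r <N> u <S> <S> u r  input=r u u r u r u r u $  — match r
step 4: stack=$ r <N> u <S> <S> u  input=u u r u r u r u $  — match u
step 5: stack=$ r <N> u <S> <S>  input=u r u r u r u $  — expand <S> ::= <G> u <N> r
step 6: stack=$ r <N> u <S> r <N> u <G>  input=u r u r u r u $  — expand <G> ::= epsilon
step 7: stack=$ r <N> u <S> r <N> u  input=u r u r u r u $  — match u
step 8: stack=$ r <N> u <S> r <N>  input=r u r u r u $  — expand <N> ::= epsilon
step 9: stack=$ r <N> u <S> r  input=r u r u r u $  — match r
step 10: stack=$ r <N> u <S>  input=u r u r u $  — expand <S> ::= <G> u <N> r
step 11: stack=$ r <N> u r <N> u <G>  input=u r u r u $  — expand <G> ::= epsilon
step 12: stack=$ r <N> u r <N> u  input=u r u r u $  — match u
step 13: stack=$ r <N> u r <N>  input=r u r u $  — expand <N> ::= epsilon
step 14: stack=$ r <N> u r  input=r u r u $  — match r
step 15: stack=$ r <N> u  input=u r u $  — match u
step 16: stack=$ r <N>  input=r u $  — expand <N> ::= epsilon
step 17: stack=$ r  input=r u $  — match r
step 18: stack=$  input=u $  — error: stack empty but input remains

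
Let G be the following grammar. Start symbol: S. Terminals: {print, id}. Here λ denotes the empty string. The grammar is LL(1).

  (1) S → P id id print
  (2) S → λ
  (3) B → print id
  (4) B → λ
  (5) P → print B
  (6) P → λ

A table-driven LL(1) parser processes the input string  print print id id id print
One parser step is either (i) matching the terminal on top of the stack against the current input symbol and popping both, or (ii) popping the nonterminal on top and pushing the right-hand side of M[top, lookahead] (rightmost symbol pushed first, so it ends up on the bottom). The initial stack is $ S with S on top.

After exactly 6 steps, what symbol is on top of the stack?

id

step 1: stack=$ S  input=print print id id id print $  — expand S → P id id print
step 2: stack=$ print id id P  input=print print id id id print $  — expand P → print B
step 3: stack=$ print id id B print  input=print print id id id print $  — match print
step 4: stack=$ print id id B  input=print id id id print $  — expand B → print id
step 5: stack=$ print id id id print  input=print id id id print $  — match print
step 6: stack=$ print id id id  input=id id id print $  — match id
Stack after step 6: $ print id id (top = id).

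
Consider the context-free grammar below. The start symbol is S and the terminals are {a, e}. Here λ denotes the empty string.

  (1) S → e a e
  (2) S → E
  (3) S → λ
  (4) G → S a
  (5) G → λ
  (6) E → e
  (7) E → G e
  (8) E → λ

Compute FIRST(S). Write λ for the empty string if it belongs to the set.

{λ, a, e}

FIRST(S) = {λ, a, e}  (via E)
FIRST(G) = {λ, a, e}  (via S a)
FIRST(E) = {λ, a, e}  (via G e)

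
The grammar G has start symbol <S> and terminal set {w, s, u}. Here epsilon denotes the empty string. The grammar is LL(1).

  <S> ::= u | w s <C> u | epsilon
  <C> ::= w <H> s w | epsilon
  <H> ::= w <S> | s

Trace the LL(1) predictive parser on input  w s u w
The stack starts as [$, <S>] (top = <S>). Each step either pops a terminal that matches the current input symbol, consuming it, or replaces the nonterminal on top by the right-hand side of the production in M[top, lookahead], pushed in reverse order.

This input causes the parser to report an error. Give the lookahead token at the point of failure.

w

     Stack        Input      Action
  1  $ <S>        w s u w $  expand <S> ::= w s <C> u
  2  $ u <C> s w  w s u w $  match w
  3  $ u <C> s    s u w $    match s
  4  $ u <C>      u w $      expand <C> ::= epsilon
  5  $ u          u w $      match u
  6  $            w $        error: stack empty but input remains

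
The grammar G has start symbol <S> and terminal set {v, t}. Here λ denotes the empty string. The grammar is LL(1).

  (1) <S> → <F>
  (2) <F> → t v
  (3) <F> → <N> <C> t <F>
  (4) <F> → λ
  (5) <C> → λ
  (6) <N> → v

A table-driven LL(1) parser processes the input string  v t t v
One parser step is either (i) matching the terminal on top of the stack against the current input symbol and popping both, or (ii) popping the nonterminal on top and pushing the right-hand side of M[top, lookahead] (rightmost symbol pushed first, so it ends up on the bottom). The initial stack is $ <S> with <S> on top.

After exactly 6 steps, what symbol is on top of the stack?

<F>

     Stack            Input      Action
  1  $ <S>            v t t v $  expand <S> → <F>
  2  $ <F>            v t t v $  expand <F> → <N> <C> t <F>
  3  $ <F> t <C> <N>  v t t v $  expand <N> → v
  4  $ <F> t <C> v    v t t v $  match v
  5  $ <F> t <C>      t t v $    expand <C> → λ
  6  $ <F> t          t t v $    match t
Stack after step 6: $ <F> (top = <F>).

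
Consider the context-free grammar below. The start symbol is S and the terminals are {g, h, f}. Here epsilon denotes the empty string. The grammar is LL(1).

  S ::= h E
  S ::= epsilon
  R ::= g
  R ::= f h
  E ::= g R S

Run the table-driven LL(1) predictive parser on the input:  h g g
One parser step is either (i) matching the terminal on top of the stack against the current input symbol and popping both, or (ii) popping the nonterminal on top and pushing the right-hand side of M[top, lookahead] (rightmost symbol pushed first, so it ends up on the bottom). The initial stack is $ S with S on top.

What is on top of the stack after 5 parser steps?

g

step 1: stack=$ S  input=h g g $  — expand S ::= h E
step 2: stack=$ E h  input=h g g $  — match h
step 3: stack=$ E  input=g g $  — expand E ::= g R S
step 4: stack=$ S R g  input=g g $  — match g
step 5: stack=$ S R  input=g $  — expand R ::= g
Stack after step 5: $ S g (top = g).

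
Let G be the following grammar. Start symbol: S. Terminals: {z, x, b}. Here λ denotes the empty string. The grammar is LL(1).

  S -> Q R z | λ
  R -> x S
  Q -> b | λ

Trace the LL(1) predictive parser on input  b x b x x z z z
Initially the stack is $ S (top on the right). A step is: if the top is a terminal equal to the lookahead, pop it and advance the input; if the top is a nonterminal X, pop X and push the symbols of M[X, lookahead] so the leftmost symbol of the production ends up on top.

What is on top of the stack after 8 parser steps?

R

     Stack      Input              Action
  1  $ S        b x b x x z z z $  expand S -> Q R z
  2  $ z R Q    b x b x x z z z $  expand Q -> b
  3  $ z R b    b x b x x z z z $  match b
  4  $ z R      x b x x z z z $    expand R -> x S
  5  $ z S x    x b x x z z z $    match x
  6  $ z S      b x x z z z $      expand S -> Q R z
  7  $ z z R Q  b x x z z z $      expand Q -> b
  8  $ z z R b  b x x z z z $      match b
Stack after step 8: $ z z R (top = R).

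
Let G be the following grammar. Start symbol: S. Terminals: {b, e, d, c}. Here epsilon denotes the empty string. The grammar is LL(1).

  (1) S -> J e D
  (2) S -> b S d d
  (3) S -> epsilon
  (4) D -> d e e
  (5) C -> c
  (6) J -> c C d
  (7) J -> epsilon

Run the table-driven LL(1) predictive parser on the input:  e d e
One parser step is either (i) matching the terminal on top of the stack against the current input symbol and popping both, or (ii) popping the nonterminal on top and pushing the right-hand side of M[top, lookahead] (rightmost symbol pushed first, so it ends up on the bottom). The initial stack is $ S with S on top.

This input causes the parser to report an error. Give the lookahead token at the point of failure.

     Stack    Input    Action
  1  $ S      e d e $  expand S -> J e D
  2  $ D e J  e d e $  expand J -> epsilon
  3  $ D e    e d e $  match e
  4  $ D      d e $    expand D -> d e e
  5  $ e e d  d e $    match d
  6  $ e e    e $      match e
  7  $ e      $        error: top is terminal e but lookahead is $

$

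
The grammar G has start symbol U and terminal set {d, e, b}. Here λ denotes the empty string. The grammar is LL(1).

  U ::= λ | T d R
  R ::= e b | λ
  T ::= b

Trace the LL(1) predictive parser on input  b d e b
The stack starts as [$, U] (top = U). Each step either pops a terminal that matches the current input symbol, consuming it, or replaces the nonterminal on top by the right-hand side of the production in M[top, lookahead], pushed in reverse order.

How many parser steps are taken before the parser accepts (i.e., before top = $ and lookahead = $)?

7

step 1: stack=$ U  input=b d e b $  — expand U ::= T d R
step 2: stack=$ R d T  input=b d e b $  — expand T ::= b
step 3: stack=$ R d b  input=b d e b $  — match b
step 4: stack=$ R d  input=d e b $  — match d
step 5: stack=$ R  input=e b $  — expand R ::= e b
step 6: stack=$ b e  input=e b $  — match e
step 7: stack=$ b  input=b $  — match b
Accept reached after 7 steps.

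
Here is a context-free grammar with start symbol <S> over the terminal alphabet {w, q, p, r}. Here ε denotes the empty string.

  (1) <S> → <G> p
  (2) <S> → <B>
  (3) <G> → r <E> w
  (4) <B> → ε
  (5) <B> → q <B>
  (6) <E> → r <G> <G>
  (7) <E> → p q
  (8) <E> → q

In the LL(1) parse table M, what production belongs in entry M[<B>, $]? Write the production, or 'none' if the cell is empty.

FIRST(<G>) = {r}
FIRST(<B>) = {ε, q}
FIRST(<E>) = {p, q, r}
FIRST(<S>) = {ε, q, r}  (via <G> p, <B>)
FOLLOW(<S>) includes $ since <S> is the start symbol.
FOLLOW(<S>): <S> appears on no right-hand side. Thus FOLLOW(<S>) = {$}.
FOLLOW(<B>): in <S>→<B>, the suffix after <B> is empty, so FOLLOW(<B>) ⊇ FOLLOW(<S>) = {$}; in <B>→q <B>, the suffix after <B> is empty (adds nothing new). Thus FOLLOW(<B>) = {$}.
For <B> → ε: FIRST(ε) = {ε}, so it goes in M[<B>, t] for t ∈ {}; since ε ∈ FIRST, also for every t ∈ FOLLOW(<B>) = {$}.
For <B> → q <B>: FIRST(q <B>) = {q}, so it goes in M[<B>, t] for t ∈ {q}.

<B> → ε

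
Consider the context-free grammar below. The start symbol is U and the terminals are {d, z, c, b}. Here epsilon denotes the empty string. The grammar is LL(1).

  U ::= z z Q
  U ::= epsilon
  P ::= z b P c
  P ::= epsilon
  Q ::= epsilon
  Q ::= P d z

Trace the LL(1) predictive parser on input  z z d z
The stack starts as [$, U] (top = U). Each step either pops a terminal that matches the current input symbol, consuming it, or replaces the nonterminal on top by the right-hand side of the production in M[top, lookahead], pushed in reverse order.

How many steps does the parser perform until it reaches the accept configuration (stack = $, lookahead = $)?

step 1: stack=$ U  input=z z d z $  — expand U ::= z z Q
step 2: stack=$ Q z z  input=z z d z $  — match z
step 3: stack=$ Q z  input=z d z $  — match z
step 4: stack=$ Q  input=d z $  — expand Q ::= P d z
step 5: stack=$ z d P  input=d z $  — expand P ::= epsilon
step 6: stack=$ z d  input=d z $  — match d
step 7: stack=$ z  input=z $  — match z
Accept reached after 7 steps.

7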